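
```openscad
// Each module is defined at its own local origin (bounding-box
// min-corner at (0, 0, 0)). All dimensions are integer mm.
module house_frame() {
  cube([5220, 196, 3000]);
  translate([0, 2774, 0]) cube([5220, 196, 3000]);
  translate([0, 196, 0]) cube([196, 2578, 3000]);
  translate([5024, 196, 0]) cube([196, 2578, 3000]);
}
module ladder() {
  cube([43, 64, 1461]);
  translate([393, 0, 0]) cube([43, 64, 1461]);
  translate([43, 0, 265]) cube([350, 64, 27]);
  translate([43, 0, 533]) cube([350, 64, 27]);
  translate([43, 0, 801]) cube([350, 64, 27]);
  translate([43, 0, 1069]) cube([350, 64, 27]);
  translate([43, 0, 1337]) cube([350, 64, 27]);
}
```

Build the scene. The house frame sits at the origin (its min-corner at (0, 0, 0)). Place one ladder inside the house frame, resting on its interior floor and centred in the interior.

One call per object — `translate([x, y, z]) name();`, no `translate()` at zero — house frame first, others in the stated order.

house_frame();
translate([2392, 1453, 0]) ladder();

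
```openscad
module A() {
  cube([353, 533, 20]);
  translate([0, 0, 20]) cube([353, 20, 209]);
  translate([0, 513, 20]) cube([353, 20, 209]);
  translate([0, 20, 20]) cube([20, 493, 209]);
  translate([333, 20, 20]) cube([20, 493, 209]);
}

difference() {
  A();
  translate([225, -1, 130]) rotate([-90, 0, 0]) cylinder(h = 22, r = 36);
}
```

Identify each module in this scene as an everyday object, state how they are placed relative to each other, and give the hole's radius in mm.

The subtracted cylinder has r = 36 mm.

A is an open box. The open box has a circular hole through its front wall. The hole's radius is 36 mm.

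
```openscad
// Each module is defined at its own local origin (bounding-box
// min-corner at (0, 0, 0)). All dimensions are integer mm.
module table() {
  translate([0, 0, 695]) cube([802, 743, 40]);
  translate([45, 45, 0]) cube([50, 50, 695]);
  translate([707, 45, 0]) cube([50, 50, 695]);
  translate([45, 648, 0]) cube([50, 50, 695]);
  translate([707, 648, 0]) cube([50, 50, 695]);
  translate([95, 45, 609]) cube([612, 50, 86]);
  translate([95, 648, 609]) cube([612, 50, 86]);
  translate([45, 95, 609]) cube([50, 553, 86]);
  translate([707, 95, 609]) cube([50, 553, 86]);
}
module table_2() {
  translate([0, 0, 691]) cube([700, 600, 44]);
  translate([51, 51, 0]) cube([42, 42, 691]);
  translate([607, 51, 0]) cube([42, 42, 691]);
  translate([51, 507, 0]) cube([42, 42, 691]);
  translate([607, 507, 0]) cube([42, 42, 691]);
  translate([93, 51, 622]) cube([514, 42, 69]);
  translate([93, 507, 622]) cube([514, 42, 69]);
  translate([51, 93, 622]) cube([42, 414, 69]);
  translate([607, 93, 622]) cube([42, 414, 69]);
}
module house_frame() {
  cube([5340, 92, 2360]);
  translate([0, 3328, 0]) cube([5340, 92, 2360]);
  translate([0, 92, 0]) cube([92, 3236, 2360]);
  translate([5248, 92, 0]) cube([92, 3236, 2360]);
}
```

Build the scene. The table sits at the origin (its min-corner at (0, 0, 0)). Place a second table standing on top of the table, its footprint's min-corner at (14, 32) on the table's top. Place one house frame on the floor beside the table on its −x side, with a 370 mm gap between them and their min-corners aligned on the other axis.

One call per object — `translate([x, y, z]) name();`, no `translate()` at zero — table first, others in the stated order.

table();
translate([14, 32, 735]) table_2();
translate([-5710, 0, 0]) house_frame();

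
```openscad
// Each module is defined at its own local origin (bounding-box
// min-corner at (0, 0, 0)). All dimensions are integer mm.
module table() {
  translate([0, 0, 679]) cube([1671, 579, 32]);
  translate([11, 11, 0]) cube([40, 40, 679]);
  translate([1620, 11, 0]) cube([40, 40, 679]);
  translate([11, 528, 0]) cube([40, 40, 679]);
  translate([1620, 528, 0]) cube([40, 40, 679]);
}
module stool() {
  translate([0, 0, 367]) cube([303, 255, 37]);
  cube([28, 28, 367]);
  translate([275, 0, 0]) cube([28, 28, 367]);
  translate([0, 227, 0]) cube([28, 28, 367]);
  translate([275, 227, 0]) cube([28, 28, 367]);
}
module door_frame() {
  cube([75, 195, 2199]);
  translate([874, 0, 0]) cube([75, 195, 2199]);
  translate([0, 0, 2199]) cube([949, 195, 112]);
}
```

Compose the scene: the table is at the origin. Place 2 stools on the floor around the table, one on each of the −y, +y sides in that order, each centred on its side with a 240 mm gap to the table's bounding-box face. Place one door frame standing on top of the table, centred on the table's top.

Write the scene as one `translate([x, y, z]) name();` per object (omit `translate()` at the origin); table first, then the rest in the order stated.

table();
translate([684, -495, 0]) stool();
translate([684, 819, 0]) stool();
translate([361, 192, 711]) door_frame();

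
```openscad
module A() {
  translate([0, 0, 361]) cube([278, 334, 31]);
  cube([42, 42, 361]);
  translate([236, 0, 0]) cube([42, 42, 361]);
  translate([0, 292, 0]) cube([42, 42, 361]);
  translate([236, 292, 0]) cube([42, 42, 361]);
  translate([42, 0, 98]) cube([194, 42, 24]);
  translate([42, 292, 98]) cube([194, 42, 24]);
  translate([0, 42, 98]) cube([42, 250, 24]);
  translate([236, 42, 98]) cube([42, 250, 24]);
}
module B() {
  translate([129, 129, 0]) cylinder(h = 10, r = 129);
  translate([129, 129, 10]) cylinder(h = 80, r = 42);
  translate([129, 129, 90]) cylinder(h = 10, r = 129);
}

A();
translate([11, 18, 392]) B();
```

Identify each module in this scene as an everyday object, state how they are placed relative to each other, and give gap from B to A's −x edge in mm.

The spool's min-x is at 11; the stool's min-x is 0; gap = 11 mm.

A is a stool. B is a spool. The spool is on top of the stool. The gap from the spool to the stool's −x edge is 11 mm.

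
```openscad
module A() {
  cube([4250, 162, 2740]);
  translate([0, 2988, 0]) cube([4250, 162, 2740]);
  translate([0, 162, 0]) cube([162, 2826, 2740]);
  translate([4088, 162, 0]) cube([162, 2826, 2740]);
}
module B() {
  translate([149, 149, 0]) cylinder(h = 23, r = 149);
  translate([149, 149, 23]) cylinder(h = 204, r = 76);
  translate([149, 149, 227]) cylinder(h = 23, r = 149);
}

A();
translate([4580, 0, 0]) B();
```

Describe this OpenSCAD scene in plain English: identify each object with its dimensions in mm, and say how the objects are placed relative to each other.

A is the wall frame of a small rectangular building: four walls, each 2740 mm tall and 162 mm thick, enclosing a footprint 4250 mm (x) by 3150 mm (y) outside-to-outside, with no floor or roof. The front and back walls (the −y and +y sides) span the full width; the two side walls fit between them.

B is a spool: two coaxial disc flanges of radius 149 mm and thickness 23 mm, joined by a core cylinder of radius 76 mm and height 204 mm. The lower flange rests on z = 0 and the three cylinders share a vertical axis.

The spool is on the floor beside the house frame on its +x side.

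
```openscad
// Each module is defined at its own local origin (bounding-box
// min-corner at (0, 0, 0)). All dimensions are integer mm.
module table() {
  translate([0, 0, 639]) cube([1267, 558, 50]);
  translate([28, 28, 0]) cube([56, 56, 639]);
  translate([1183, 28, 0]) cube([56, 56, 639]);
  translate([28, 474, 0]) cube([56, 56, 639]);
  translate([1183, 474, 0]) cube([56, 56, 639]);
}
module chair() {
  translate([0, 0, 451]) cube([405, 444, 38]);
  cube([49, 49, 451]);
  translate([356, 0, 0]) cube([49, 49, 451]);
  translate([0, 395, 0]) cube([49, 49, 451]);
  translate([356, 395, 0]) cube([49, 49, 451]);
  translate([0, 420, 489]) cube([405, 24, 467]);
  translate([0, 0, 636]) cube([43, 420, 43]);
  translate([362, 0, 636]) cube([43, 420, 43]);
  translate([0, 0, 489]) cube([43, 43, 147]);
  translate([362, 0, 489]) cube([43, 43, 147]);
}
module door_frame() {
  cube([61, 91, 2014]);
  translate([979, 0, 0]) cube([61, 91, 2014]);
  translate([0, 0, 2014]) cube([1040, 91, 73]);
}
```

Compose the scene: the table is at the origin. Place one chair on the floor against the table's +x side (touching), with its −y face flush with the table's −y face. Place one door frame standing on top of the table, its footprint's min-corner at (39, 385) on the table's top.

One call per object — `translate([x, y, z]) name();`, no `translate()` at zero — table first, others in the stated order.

table();
translate([1267, 0, 0]) chair();
translate([39, 385, 689]) door_frame();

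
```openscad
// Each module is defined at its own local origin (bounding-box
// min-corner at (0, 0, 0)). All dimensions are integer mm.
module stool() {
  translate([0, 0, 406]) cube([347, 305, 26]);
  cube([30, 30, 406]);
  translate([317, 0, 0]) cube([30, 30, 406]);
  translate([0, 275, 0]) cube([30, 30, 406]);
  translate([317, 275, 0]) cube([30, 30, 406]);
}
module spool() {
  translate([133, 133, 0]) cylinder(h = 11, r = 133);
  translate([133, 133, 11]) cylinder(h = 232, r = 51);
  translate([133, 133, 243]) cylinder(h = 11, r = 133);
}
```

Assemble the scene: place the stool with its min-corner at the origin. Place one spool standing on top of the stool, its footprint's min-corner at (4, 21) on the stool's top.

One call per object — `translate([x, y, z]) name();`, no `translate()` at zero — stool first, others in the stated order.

stool();
translate([4, 21, 432]) spool();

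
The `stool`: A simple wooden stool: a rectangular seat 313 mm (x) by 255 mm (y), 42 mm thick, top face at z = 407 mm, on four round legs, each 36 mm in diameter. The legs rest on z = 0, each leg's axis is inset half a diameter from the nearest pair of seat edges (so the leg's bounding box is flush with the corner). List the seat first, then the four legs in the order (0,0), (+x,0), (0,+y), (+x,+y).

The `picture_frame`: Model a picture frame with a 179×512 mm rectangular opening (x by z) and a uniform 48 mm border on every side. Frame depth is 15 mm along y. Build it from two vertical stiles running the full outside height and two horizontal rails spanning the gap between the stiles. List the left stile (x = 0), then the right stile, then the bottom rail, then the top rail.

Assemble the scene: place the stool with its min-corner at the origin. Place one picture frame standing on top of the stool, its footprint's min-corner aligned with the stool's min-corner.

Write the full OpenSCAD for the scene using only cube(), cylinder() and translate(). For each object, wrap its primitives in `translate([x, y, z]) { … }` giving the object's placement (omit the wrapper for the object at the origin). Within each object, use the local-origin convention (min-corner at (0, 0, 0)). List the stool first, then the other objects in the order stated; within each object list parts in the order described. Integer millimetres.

translate([0, 0, 365]) cube([313, 255, 42]);
translate([18, 18, 0]) cylinder(h = 365, r = 18);
translate([295, 18, 0]) cylinder(h = 365, r = 18);
translate([18, 237, 0]) cylinder(h = 365, r = 18);
translate([295, 237, 0]) cylinder(h = 365, r = 18);
translate([0, 0, 407]) {
  cube([48, 15, 608]);
  translate([227, 0, 0]) cube([48, 15, 608]);
  translate([48, 0, 0]) cube([179, 15, 48]);
  translate([48, 0, 560]) cube([179, 15, 48]);
}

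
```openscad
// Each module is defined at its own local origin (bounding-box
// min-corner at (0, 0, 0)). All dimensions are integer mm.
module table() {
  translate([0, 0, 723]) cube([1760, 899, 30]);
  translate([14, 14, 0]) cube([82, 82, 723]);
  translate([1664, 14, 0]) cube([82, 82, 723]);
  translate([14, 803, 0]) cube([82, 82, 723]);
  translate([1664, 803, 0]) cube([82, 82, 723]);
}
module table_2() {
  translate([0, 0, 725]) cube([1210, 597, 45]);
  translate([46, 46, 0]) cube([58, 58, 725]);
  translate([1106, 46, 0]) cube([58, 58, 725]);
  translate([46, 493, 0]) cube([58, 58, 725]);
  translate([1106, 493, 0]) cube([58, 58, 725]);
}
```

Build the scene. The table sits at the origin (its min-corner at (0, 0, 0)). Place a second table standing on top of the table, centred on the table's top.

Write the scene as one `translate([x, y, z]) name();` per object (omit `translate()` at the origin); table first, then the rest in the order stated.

table();
translate([275, 151, 753]) table_2();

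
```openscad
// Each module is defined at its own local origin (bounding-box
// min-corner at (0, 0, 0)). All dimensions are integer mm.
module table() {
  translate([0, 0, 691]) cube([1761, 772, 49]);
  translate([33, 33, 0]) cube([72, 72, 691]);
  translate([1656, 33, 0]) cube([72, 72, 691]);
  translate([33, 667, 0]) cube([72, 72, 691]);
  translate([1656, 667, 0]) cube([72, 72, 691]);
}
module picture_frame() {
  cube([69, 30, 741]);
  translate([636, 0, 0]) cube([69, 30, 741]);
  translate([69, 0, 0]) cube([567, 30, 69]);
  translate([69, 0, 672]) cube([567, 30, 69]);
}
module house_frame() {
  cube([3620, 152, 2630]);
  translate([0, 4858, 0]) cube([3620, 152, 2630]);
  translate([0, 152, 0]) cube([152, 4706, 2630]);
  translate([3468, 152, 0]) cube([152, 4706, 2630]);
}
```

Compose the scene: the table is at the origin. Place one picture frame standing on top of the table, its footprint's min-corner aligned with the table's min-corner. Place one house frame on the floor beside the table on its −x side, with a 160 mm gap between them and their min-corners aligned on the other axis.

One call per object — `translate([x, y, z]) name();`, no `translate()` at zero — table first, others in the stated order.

table();
translate([0, 0, 740]) picture_frame();
translate([-3780, 0, 0]) house_frame();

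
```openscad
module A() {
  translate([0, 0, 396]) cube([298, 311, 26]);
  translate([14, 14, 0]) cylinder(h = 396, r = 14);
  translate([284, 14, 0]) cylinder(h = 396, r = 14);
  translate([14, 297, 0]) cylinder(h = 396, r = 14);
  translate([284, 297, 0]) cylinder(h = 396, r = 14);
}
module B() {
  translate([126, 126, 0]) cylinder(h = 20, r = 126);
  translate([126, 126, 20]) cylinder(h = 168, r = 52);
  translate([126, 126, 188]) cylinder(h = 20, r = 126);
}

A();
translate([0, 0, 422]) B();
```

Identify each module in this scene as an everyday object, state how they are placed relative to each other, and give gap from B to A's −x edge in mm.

The spool's min-x is at 0; the stool's min-x is 0; gap = 0 mm.

A is a stool. B is a spool. The spool is on top of the stool. The gap from the spool to the stool's −x edge is 0 mm.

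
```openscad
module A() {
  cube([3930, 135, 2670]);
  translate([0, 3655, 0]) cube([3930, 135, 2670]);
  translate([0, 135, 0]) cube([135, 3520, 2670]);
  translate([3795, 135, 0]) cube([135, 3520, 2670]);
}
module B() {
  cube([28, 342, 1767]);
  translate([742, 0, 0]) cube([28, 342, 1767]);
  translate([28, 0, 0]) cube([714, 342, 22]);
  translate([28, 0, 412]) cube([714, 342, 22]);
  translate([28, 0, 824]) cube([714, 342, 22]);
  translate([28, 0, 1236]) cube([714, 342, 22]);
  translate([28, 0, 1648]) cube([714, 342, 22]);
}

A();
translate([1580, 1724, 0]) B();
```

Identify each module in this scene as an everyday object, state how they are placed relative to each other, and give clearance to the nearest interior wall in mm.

Clearances: x = 1445, y = 1589; minimum 1445 mm.

A is a house frame. B is a bookshelf. The bookshelf sits inside the house frame, centred. The clearance to the nearest interior wall is 1445 mm.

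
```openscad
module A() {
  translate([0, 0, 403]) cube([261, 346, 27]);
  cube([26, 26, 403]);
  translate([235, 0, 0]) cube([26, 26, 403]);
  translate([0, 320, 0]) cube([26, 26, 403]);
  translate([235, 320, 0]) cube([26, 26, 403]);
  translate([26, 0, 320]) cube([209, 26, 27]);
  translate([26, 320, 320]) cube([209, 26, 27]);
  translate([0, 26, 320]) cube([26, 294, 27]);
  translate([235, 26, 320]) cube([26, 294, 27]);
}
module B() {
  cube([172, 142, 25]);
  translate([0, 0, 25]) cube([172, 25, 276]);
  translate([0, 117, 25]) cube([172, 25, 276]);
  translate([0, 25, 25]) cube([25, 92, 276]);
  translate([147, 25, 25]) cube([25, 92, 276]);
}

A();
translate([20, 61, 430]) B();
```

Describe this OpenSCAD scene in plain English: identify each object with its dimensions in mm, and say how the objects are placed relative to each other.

A is a simple wooden stool: a rectangular seat 261 mm (x) by 346 mm (y), 27 mm thick, top face at z = 430 mm, on four square legs, each 26×26 mm in cross-section. The legs rest on z = 0, each flush with a corner of the seat. Four stretchers, 26 mm wide and 27 mm tall, connect adjacent legs with their undersides at z = 320 mm, each running between the inner faces of the legs it joins and aligned with the legs' outer faces on the other axis.

B is an open storage box with external size 172×142×301 mm and wall thickness 25 mm (the base is also 25 mm thick). The base covers the whole footprint; the four walls stand on the base, with the y-facing walls full-width and the x-facing walls fitting between their inner faces.

The open box is on top of the stool.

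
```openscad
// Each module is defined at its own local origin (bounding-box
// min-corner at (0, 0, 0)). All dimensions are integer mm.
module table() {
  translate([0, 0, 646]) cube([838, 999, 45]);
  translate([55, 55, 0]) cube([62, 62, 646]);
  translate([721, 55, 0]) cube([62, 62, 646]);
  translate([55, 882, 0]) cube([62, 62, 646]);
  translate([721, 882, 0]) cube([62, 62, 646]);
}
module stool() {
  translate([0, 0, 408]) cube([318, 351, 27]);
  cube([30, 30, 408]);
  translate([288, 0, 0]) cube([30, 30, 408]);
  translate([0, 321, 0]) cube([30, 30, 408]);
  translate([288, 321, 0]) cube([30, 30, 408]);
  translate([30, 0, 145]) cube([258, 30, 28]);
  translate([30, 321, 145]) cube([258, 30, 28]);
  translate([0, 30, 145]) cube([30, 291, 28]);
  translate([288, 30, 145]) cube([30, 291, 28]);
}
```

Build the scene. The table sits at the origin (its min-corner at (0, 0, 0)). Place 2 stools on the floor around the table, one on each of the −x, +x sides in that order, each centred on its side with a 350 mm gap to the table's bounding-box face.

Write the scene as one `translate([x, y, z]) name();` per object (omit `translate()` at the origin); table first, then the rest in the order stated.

table();
translate([-668, 324, 0]) stool();
translate([1188, 324, 0]) stool();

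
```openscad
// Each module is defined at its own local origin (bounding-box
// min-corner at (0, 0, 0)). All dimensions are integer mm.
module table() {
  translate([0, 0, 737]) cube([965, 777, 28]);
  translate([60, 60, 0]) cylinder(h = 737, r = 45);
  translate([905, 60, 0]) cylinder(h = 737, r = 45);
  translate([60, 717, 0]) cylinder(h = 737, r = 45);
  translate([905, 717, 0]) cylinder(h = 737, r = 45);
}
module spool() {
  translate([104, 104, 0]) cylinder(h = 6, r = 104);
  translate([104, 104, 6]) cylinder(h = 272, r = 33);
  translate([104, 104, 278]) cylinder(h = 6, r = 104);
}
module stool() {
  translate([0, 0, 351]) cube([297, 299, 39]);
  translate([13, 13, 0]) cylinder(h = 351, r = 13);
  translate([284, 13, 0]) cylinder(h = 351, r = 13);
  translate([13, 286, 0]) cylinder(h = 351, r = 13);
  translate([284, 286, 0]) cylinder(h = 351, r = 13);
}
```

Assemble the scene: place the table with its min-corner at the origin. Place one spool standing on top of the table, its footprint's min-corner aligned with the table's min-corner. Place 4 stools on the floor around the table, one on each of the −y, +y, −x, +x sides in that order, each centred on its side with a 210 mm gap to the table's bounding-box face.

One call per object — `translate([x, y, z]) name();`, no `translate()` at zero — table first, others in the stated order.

table();
translate([0, 0, 765]) spool();
translate([334, -509, 0]) stool();
translate([334, 987, 0]) stool();
translate([-507, 239, 0]) stool();
translate([1175, 239, 0]) stool();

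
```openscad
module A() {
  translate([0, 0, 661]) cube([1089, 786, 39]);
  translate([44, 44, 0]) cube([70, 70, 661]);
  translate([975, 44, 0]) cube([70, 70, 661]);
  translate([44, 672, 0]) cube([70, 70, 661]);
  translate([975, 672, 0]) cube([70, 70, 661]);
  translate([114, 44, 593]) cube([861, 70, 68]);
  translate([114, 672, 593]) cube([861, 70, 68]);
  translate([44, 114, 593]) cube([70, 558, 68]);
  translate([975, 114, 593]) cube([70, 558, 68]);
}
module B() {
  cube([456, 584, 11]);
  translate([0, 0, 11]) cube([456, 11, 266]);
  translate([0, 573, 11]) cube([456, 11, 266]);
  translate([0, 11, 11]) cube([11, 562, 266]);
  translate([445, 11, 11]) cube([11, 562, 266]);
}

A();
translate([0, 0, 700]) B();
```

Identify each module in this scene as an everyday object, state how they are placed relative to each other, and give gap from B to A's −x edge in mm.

A is a table. B is an open box. The open box is on top of the table. The gap from the open box to the table's −x edge is 0 mm.

The open box's min-x is at 0; the table's min-x is 0; gap = 0 mm.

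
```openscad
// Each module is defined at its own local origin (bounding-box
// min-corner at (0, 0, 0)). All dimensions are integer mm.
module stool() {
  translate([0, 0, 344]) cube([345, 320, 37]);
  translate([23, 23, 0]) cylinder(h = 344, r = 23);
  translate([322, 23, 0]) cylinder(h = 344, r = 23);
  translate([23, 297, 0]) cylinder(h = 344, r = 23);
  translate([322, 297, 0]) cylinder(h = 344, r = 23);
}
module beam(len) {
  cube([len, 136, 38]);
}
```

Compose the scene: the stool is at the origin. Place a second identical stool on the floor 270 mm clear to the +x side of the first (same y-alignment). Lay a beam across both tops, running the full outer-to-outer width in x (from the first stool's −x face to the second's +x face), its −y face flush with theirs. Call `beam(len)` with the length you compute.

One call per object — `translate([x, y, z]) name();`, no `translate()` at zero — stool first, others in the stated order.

stool();
translate([615, 0, 0]) stool();
translate([0, 0, 381]) beam(960);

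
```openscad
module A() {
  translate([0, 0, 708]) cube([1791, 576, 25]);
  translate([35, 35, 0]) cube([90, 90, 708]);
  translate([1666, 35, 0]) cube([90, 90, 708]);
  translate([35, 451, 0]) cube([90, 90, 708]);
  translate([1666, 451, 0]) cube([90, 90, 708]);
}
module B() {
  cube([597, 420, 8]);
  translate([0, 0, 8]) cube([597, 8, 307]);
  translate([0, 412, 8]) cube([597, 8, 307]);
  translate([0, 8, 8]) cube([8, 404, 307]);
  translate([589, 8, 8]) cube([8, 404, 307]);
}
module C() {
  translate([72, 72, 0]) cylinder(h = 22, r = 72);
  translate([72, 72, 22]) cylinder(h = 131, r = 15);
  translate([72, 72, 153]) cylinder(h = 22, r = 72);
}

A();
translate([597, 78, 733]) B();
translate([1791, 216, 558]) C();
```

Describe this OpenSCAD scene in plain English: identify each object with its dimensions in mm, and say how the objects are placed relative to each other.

A is a rectangular dining table. The top is 1791×576×25 mm with its upper surface at z = 733 mm. It stands on four 90×90 mm square legs, each inset 35 mm from the nearest pair of top edges, running from the floor to the underside of the top.

B is an open storage box with external size 597×420×315 mm and wall thickness 8 mm (the base is also 8 mm thick). The base covers the whole footprint; the four walls stand on the base, with the y-facing walls full-width and the x-facing walls fitting between their inner faces.

C is a spool: two coaxial disc flanges of radius 72 mm and thickness 22 mm, joined by a core cylinder of radius 15 mm and height 131 mm. The lower flange rests on z = 0 and the three cylinders share a vertical axis.

The open box is on top of the table, centred. The spool is beside the table with their tops flush at z = 733.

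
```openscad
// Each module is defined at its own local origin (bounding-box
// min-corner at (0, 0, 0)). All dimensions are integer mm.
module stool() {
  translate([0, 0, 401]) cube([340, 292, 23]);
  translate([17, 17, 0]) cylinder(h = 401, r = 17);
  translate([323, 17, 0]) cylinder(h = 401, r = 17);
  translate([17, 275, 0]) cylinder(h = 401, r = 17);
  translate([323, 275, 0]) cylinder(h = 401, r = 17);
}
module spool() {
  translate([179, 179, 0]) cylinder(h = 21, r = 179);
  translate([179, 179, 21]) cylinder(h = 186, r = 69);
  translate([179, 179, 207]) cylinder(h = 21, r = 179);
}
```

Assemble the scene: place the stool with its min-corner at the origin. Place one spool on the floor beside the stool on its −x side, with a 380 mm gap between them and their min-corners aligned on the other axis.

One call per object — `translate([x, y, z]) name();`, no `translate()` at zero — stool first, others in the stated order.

stool();
translate([-738, 0, 0]) spool();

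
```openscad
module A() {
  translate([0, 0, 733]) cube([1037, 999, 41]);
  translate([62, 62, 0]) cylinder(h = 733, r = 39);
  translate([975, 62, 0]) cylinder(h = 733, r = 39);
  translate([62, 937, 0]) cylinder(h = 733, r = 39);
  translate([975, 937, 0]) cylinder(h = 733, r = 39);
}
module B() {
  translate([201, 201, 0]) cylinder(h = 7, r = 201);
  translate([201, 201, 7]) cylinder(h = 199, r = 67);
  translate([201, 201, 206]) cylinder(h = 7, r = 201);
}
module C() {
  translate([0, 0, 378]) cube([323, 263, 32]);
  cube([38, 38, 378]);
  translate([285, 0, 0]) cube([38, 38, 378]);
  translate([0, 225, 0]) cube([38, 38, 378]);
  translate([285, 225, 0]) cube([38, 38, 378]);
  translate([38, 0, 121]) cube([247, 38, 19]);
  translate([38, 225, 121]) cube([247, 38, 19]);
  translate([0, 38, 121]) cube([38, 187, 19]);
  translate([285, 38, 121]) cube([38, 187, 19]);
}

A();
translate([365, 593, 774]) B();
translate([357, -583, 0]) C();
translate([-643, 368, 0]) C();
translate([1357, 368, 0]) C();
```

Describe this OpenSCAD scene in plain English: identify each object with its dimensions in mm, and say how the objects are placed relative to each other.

A is a table: top 1037 mm (x) × 999 mm (y), 41 mm thick, upper face at z = 774 mm, on four round legs of 78 mm diameter, each leg's bounding box inset 23 mm from the nearest pair of top edges, running from z = 0 to the bottom of the top.

B is a spool: two coaxial disc flanges of radius 201 mm and thickness 7 mm, joined by a core cylinder of radius 67 mm and height 199 mm. The lower flange rests on z = 0 and the three cylinders share a vertical axis.

C is a four-legged stool. The seat is a 323×263×32 mm slab whose top surface is at z = 410 mm; four square legs, each 38×38 mm in cross-section, run from the floor (z = 0) to the underside of the seat, each flush with a corner of the seat. Four stretchers, 38 mm wide and 19 mm tall, connect adjacent legs with their undersides at z = 121 mm, each running between the inner faces of the legs it joins and aligned with the legs' outer faces on the other axis.

The spool is on top of the table. Three stools sit around the table at the −y, −x, +x sides.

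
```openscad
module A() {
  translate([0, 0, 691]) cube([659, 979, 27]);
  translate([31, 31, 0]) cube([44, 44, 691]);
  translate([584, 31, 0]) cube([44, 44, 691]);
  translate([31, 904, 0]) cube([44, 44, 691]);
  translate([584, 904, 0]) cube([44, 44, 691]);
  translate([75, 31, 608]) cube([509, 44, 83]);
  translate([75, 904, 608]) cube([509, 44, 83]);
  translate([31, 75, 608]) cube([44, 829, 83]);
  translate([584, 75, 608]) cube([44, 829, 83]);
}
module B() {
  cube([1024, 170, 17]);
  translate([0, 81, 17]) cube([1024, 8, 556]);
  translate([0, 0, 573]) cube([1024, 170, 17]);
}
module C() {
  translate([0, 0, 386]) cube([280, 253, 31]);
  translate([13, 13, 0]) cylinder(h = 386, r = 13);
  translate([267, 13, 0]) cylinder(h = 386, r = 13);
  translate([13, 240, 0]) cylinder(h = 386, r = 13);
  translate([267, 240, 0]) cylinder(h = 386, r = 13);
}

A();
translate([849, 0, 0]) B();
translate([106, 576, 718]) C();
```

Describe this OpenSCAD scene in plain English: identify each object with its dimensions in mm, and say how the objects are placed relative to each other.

A is a table with a 659×979 mm rectangular top, 27 mm thick, top surface at z = 718 mm, supported by four 44×44 mm square legs, each inset 31 mm from the nearest pair of top edges, running from the floor. Four apron rails, 44 mm thick and 83 mm tall, run between adjacent legs with their top edges flush with the underside of the top and their outer faces flush with the legs' outer faces.

B is an I-beam lying along x, 1024 mm long. Overall section height 590 mm. Two flanges 170 mm wide (y) and 17 mm thick, one on the floor and one at the top; a web 8 mm thick runs between them, centred on the flange width.

C is a simple wooden stool: a rectangular seat 280 mm (x) by 253 mm (y), 31 mm thick, top face at z = 417 mm, on four round legs, each 26 mm in diameter. The legs rest on z = 0, each leg's axis is inset half a diameter from the nearest pair of seat edges (so the leg's bounding box is flush with the corner).

The I-beam is on the floor beside the table on its +x side. The stool is on top of the table.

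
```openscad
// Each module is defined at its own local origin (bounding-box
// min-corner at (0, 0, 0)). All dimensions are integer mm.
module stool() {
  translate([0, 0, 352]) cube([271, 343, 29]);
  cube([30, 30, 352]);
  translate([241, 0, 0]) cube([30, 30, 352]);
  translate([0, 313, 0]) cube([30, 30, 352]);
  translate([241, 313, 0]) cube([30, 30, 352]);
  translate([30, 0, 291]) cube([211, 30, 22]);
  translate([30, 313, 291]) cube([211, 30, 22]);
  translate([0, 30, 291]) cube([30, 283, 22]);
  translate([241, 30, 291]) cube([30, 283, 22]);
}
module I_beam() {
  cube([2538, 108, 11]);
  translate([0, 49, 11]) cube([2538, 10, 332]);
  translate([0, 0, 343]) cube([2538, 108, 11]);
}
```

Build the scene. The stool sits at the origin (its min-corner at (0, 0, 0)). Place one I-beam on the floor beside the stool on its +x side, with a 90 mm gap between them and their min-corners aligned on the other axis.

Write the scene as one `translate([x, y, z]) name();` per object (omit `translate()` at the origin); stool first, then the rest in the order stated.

stool();
translate([361, 0, 0]) I_beam();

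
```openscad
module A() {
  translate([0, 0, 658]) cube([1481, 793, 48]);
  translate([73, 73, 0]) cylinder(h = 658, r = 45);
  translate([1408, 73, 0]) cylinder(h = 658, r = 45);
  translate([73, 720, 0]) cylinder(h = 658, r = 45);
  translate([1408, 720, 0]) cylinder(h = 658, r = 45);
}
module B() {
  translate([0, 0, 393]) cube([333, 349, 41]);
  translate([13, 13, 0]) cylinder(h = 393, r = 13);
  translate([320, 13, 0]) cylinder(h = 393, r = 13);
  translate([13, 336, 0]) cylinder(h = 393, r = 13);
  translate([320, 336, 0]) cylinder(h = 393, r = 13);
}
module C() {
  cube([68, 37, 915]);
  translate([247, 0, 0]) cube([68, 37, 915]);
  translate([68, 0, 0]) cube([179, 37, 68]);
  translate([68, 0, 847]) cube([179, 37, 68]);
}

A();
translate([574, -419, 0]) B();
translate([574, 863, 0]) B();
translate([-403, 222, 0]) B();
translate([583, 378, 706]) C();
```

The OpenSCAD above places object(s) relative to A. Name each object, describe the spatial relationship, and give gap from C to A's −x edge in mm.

The picture frame's min-x is at 583; the table's min-x is 0; gap = 583 mm.

A is a table. B is a stool. C is a picture frame. Three stools sit around the table at the −y, +y, −x sides. The picture frame is on top of the table, centred. The gap from the picture frame to the table's −x edge is 583 mm.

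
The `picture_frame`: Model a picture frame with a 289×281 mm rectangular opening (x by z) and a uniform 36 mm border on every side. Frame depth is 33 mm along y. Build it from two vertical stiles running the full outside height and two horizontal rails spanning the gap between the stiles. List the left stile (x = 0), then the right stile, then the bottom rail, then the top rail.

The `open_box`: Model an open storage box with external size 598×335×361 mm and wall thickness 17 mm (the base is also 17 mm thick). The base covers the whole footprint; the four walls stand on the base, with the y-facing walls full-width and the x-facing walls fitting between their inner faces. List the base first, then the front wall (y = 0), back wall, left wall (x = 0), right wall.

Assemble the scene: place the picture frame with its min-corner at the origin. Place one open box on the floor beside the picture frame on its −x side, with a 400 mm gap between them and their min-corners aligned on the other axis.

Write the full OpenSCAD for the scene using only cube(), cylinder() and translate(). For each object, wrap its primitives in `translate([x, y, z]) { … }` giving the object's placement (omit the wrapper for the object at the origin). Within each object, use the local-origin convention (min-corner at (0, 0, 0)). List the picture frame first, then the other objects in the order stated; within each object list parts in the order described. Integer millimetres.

cube([36, 33, 353]);
translate([325, 0, 0]) cube([36, 33, 353]);
translate([36, 0, 0]) cube([289, 33, 36]);
translate([36, 0, 317]) cube([289, 33, 36]);
translate([-998, 0, 0]) {
  cube([598, 335, 17]);
  translate([0, 0, 17]) cube([598, 17, 344]);
  translate([0, 318, 17]) cube([598, 17, 344]);
  translate([0, 17, 17]) cube([17, 301, 344]);
  translate([581, 17, 17]) cube([17, 301, 344]);
}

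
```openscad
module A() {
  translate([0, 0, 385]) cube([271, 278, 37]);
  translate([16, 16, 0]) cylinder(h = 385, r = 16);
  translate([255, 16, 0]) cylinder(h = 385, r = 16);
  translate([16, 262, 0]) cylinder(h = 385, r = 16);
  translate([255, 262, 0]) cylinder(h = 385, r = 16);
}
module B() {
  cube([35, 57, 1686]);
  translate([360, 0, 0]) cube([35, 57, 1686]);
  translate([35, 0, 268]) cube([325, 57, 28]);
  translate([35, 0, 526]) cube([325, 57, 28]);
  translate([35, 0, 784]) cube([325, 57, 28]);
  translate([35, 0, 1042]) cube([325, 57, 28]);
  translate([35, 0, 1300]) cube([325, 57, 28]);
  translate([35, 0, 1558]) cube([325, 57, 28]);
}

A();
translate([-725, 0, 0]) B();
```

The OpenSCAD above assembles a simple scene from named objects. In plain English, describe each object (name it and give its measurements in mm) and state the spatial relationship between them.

A is a four-legged stool. The seat is a 271×278×37 mm slab whose top surface is at z = 422 mm; four round legs, each 32 mm in diameter, run from the floor (z = 0) to the underside of the seat, each leg's axis is inset half a diameter from the nearest pair of seat edges (so the leg's bounding box is flush with the corner).

B is a straight ladder. Two 35×57 mm vertical rails, 1686 mm tall, stand 395 mm apart (outside-to-outside) with their front faces coplanar on the −y side. 6 rungs, each 57 mm deep and 28 mm tall, span between the inner faces of the rails, front faces flush with the rails. The lowest rung's underside is at z = 268 mm and rungs are spaced 258 mm apart (underside to underside).

The ladder is on the floor beside the stool on its −x side.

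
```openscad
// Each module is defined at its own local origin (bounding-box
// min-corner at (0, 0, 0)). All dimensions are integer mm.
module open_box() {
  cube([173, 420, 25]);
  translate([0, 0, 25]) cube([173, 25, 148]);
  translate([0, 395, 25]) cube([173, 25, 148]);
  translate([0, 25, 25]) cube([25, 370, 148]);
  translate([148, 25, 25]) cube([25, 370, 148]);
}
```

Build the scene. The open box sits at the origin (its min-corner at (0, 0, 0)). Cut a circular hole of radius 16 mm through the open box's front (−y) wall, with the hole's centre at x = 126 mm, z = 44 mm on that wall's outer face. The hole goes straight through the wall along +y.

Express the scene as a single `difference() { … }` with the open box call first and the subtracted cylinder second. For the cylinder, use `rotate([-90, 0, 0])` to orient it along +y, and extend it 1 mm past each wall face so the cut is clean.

difference() {
  open_box();
  translate([126, -1, 44]) rotate([-90, 0, 0]) cylinder(h = 27, r = 16);
}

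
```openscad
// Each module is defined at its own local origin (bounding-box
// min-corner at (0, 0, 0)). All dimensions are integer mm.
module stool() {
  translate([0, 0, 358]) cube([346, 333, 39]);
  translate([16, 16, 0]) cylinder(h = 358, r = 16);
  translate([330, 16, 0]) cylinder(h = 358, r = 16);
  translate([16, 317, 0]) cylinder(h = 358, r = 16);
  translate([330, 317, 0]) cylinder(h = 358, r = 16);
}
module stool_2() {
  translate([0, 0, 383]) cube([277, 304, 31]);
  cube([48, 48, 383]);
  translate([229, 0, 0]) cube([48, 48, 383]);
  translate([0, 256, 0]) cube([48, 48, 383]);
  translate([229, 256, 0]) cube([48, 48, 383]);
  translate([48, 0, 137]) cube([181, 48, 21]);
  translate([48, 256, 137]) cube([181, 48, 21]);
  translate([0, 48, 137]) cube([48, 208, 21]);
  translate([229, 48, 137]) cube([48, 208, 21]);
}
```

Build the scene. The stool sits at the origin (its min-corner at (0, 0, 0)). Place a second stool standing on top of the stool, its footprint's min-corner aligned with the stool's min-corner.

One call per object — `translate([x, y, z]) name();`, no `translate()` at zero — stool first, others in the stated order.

stool();
translate([0, 0, 397]) stool_2();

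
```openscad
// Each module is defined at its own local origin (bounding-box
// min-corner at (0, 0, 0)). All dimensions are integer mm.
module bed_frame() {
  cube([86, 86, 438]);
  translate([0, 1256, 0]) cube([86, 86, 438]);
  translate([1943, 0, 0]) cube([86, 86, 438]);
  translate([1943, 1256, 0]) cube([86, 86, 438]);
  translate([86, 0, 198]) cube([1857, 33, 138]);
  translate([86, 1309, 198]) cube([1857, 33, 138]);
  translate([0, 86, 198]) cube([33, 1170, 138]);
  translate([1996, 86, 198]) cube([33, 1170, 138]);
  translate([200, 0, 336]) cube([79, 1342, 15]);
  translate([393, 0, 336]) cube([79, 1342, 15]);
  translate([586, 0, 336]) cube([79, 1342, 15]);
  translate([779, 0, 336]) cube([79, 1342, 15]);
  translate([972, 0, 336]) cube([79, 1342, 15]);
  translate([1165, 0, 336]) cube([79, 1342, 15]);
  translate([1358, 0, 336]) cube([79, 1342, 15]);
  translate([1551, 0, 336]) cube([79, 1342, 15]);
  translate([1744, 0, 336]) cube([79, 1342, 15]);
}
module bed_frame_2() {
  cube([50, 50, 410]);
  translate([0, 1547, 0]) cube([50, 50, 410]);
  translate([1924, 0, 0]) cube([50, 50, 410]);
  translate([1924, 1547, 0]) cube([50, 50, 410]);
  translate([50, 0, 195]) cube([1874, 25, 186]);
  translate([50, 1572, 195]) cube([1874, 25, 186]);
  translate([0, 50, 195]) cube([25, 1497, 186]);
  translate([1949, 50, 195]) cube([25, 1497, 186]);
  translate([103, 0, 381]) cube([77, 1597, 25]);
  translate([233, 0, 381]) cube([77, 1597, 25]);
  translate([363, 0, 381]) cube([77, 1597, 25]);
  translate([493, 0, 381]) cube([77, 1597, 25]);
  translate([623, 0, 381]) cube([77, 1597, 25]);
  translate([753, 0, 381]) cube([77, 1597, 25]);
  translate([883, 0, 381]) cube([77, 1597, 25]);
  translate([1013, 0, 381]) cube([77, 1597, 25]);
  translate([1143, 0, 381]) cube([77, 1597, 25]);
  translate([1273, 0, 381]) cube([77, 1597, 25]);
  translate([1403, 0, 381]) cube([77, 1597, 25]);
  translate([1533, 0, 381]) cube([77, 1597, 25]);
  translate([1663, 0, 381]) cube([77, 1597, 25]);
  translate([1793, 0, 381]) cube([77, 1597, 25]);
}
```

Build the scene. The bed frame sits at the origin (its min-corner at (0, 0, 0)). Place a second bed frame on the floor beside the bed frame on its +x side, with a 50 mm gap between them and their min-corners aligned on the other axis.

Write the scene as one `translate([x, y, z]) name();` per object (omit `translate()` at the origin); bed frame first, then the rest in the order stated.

bed_frame();
translate([2079, 0, 0]) bed_frame_2();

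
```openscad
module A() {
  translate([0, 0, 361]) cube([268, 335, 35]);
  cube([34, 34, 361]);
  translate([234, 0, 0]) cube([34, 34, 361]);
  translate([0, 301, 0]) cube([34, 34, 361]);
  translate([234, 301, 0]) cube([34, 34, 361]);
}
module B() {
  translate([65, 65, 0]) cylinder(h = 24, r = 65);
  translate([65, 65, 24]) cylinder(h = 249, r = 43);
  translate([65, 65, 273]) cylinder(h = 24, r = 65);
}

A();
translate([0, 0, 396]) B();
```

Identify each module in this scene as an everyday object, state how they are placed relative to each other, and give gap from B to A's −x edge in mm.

The spool's min-x is at 0; the stool's min-x is 0; gap = 0 mm.

A is a stool. B is a spool. The spool is on top of the stool. The gap from the spool to the stool's −x edge is 0 mm.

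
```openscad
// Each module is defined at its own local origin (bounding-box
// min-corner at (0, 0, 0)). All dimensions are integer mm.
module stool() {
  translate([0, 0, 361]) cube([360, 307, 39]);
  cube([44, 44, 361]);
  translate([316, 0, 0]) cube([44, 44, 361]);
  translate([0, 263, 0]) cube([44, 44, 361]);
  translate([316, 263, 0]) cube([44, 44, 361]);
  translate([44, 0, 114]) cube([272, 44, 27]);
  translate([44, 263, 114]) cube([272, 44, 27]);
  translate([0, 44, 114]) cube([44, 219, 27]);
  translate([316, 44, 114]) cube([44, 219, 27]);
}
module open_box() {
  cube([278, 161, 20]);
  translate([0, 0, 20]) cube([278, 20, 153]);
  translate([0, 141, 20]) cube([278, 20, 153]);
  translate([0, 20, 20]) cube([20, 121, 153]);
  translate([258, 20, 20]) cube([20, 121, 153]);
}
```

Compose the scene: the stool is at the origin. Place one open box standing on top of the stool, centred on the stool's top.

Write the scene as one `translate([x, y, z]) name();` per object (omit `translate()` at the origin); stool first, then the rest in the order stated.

stool();
translate([41, 73, 400]) open_box();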